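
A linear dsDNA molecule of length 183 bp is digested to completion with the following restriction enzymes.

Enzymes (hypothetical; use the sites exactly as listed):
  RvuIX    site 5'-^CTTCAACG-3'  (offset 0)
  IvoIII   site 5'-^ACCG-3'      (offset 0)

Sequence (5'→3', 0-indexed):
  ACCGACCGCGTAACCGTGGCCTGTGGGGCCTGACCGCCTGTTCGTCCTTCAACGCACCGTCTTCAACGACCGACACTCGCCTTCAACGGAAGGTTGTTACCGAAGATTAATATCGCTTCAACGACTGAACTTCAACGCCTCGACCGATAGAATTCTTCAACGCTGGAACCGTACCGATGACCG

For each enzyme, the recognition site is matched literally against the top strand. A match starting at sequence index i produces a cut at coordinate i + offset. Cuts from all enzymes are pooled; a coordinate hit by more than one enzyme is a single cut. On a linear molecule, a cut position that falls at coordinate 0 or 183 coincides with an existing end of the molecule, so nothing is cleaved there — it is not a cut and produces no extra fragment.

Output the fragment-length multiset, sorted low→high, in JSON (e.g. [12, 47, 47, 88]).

[4,4,5,5,7,8,8,9,12,12,13,13,14,14,17,18,20]

Per-enzyme occurrences:
  RvuIX (CTTCAACG, off=0): starts [46, 60, 80, 115, 129, 154] → cuts [46, 60, 80, 115, 129, 154]
  IvoIII (ACCG, off=0): starts [0, 4, 12, 32, 55, 68, 98, 142, 167, 172, 179] → cuts [4, 12, 32, 55, 68, 98, 142, 167, 172, 179] (position 0 is a terminus of the linear molecule — no cut)

Pooled cuts: [4, 12, 32, 46, 55, 60, 68, 80, 98, 115, 129, 142, 154, 167, 172, 179]

Fragments:
  [0,4): 4 bp
  [4,12): 8 bp
  [12,32): 20 bp
  [32,46): 14 bp
  [46,55): 9 bp
  [55,60): 5 bp
  [60,68): 8 bp
  [68,80): 12 bp
  [80,98): 18 bp
  [98,115): 17 bp
  [115,129): 14 bp
  [129,142): 13 bp
  [142,154): 12 bp
  [154,167): 13 bp
  [167,172): 5 bp
  [172,179): 7 bp
  [179,183): 4 bp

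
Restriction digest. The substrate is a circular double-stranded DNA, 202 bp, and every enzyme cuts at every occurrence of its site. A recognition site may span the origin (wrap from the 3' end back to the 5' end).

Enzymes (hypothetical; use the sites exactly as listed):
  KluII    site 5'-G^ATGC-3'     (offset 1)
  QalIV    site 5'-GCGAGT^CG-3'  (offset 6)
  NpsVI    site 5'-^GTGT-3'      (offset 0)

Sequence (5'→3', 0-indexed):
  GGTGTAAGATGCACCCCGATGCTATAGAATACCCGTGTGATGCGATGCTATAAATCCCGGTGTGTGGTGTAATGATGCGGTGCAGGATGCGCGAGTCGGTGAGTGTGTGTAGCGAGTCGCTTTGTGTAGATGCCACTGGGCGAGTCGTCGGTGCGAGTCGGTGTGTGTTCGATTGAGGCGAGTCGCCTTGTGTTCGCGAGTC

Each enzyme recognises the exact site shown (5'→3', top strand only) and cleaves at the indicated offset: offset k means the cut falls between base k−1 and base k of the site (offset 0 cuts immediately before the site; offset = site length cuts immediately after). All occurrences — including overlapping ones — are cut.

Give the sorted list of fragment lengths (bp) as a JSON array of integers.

Per-enzyme occurrences:
  KluII GATGC/1: at [7, 17, 38, 43, 73, 85, 128] ⇒ [8, 18, 39, 44, 74, 86, 129]
  QalIV GCGAGTCG/6: at [90, 111, 139, 152, 177, 195] ⇒ [96, 117, 145, 158, 183, 201]
  NpsVI GTGT/0: at [1, 34, 59, 61, 66, 102, 104, 106, 123, 160, 162, 164, 189] ⇒ [1, 34, 59, 61, 66, 102, 104, 106, 123, 160, 162, 164, 189]

All cut coordinates (distinct, sorted): [1, 8, 18, 34, 39, 44, 59, 61, 66, 74, 86, 96, 102, 104, 106, 117, 123, 129, 145, 158, 160, 162, 164, 183, 189, 201]

Fragment lengths:
  1→8: 7 bp
  8→18: 10 bp
  18→34: 16 bp
  34→39: 5 bp
  39→44: 5 bp
  44→59: 15 bp
  59→61: 2 bp
  61→66: 5 bp
  66→74: 8 bp
  74→86: 12 bp
  86→96: 10 bp
  96→102: 6 bp
  102→104: 2 bp
  104→106: 2 bp
  106→117: 11 bp
  117→123: 6 bp
  123→129: 6 bp
  129→145: 16 bp
  145→158: 13 bp
  158→160: 2 bp
  160→162: 2 bp
  162→164: 2 bp
  164→183: 19 bp
  183→189: 6 bp
  189→201: 12 bp
  201→1 (wrap): 202-201+1 = 2 bp

[2,2,2,2,2,2,2,5,5,5,6,6,6,6,7,8,10,10,11,12,12,13,15,16,16,19]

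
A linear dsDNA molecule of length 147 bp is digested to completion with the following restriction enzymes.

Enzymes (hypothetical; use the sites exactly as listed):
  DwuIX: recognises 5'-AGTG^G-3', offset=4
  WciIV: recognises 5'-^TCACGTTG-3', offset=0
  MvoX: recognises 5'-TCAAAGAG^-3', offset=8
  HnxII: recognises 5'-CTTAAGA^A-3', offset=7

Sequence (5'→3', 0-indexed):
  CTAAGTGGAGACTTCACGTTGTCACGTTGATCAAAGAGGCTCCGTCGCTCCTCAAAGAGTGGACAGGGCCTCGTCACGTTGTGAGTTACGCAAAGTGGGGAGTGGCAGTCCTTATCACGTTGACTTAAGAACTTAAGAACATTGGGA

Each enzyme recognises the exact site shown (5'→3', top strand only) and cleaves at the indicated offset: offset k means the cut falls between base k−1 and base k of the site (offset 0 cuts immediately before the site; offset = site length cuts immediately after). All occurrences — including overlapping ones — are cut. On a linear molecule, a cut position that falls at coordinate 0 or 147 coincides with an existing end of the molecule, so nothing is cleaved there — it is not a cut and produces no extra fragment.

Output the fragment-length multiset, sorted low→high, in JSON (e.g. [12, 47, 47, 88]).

[2,6,7,7,8,8,9,10,12,16,17,21,24]

Per-enzyme occurrences:
  DwuIX AGTGG/4: at [3, 57, 93, 100] ⇒ [7, 61, 97, 104]
  WciIV TCACGTTG/0: at [13, 21, 73, 114] ⇒ [13, 21, 73, 114]
  MvoX TCAAAGAG/8: at [30, 51] ⇒ [38, 59]
  HnxII CTTAAGAA/7: at [123, 131] ⇒ [130, 138]

Pooled cuts: [7, 13, 21, 38, 59, 61, 73, 97, 104, 114, 130, 138]

Fragments:
  [0,7): 7 bp
  [7,13): 6 bp
  [13,21): 8 bp
  [21,38): 17 bp
  [38,59): 21 bp
  [59,61): 2 bp
  [61,73): 12 bp
  [73,97): 24 bp
  [97,104): 7 bp
  [104,114): 10 bp
  [114,130): 16 bp
  [130,138): 8 bp
  [138,147): 9 bp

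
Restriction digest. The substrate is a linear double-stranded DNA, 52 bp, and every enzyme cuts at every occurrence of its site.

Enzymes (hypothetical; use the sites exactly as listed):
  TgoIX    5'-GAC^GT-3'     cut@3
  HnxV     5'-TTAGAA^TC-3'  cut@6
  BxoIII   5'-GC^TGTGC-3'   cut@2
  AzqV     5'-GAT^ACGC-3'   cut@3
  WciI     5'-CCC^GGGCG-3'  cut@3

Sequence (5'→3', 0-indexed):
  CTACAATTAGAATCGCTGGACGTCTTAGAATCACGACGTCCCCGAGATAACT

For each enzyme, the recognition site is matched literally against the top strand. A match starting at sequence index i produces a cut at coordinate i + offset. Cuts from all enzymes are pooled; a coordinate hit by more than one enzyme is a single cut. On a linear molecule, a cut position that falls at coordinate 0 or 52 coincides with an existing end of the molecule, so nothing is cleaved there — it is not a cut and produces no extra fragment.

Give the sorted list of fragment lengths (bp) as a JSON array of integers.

[7,9,9,12,15]

Site scan:
  TgoIX GACGT/3: at [18, 34] ⇒ [21, 37]
  HnxV TTAGAATC/6: at [6, 24] ⇒ [12, 30]
  BxoIII (GCTGTGC, off=2): no sites
  AzqV (GATACGC, off=3): no sites
  WciI (CCCGGGCG, off=3): no sites

All cut coordinates (distinct, sorted): [12, 21, 30, 37]

Fragments:
  [0,12): 12 bp
  [12,21): 9 bp
  [21,30): 9 bp
  [30,37): 7 bp
  [37,52): 15 bp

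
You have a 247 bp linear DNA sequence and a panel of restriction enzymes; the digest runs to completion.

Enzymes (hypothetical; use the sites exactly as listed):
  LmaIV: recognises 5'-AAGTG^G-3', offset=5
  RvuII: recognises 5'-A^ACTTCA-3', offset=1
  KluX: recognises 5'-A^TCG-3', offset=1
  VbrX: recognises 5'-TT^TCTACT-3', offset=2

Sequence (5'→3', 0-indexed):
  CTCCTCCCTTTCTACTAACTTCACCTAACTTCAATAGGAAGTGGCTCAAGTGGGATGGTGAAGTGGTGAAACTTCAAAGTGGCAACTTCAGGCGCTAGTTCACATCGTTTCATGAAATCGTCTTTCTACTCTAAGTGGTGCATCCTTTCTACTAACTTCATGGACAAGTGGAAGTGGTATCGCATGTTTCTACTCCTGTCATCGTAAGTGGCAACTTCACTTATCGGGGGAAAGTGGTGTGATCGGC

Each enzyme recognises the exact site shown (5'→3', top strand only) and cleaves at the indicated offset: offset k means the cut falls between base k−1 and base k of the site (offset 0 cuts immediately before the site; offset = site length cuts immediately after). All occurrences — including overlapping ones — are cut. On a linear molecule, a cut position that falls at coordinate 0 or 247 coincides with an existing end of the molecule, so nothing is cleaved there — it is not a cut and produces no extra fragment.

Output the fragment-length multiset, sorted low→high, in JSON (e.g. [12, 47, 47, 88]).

[3,3,3,5,5,6,6,7,7,7,9,9,9,10,10,10,10,11,13,13,13,13,13,16,16,20]

Per-enzyme occurrences:
  LmaIV AAGTGG/5: at [38, 47, 60, 76, 132, 165, 171, 205, 231] ⇒ [43, 52, 65, 81, 137, 170, 176, 210, 236]
  RvuII AACTTCA/1: at [16, 26, 69, 83, 153, 212] ⇒ [17, 27, 70, 84, 154, 213]
  KluX ATCG/1: at [103, 116, 178, 200, 222, 241] ⇒ [104, 117, 179, 201, 223, 242]
  VbrX TTTCTACT/2: at [8, 122, 145, 186] ⇒ [10, 124, 147, 188]

Pooled cuts: [10, 17, 27, 43, 52, 65, 70, 81, 84, 104, 117, 124, 137, 147, 154, 170, 176, 179, 188, 201, 210, 213, 223, 236, 242]

Fragment lengths:
  [0,10): 10 bp
  [10,17): 7 bp
  [17,27): 10 bp
  [27,43): 16 bp
  [43,52): 9 bp
  [52,65): 13 bp
  [65,70): 5 bp
  [70,81): 11 bp
  [81,84): 3 bp
  [84,104): 20 bp
  [104,117): 13 bp
  [117,124): 7 bp
  [124,137): 13 bp
  [137,147): 10 bp
  [147,154): 7 bp
  [154,170): 16 bp
  [170,176): 6 bp
  [176,179): 3 bp
  [179,188): 9 bp
  [188,201): 13 bp
  [201,210): 9 bp
  [210,213): 3 bp
  [213,223): 10 bp
  [223,236): 13 bp
  [236,242): 6 bp
  [242,247): 5 bp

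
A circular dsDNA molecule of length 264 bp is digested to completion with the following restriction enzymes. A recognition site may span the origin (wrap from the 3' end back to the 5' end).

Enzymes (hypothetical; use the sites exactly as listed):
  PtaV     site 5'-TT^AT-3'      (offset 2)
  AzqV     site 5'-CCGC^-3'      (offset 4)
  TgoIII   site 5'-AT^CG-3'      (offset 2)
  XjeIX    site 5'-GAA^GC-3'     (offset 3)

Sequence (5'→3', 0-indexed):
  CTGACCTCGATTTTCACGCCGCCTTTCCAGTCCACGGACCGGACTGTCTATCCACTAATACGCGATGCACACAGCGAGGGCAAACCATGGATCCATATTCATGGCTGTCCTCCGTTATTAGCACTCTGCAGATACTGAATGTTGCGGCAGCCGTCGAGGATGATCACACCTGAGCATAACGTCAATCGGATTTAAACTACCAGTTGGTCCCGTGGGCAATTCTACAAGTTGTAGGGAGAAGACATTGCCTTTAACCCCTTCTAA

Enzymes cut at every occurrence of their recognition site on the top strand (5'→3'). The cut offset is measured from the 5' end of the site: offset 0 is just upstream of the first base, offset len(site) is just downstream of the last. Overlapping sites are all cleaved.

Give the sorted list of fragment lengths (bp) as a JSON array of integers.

Scan for sites:
  PtaV (TTAT, off=2): starts [114] → cuts [116]
  AzqV (CCGC, off=4): starts [18] → cuts [22]
  TgoIII (ATCG, off=2): starts [184] → cuts [186]
  XjeIX (GAAGC, off=3): no sites

Pooled cuts: [22, 116, 186]

Fragments:
  22→116: 94 bp
  116→186: 70 bp
  186→22 (wrap): 264-186+22 = 100 bp

[70,94,100]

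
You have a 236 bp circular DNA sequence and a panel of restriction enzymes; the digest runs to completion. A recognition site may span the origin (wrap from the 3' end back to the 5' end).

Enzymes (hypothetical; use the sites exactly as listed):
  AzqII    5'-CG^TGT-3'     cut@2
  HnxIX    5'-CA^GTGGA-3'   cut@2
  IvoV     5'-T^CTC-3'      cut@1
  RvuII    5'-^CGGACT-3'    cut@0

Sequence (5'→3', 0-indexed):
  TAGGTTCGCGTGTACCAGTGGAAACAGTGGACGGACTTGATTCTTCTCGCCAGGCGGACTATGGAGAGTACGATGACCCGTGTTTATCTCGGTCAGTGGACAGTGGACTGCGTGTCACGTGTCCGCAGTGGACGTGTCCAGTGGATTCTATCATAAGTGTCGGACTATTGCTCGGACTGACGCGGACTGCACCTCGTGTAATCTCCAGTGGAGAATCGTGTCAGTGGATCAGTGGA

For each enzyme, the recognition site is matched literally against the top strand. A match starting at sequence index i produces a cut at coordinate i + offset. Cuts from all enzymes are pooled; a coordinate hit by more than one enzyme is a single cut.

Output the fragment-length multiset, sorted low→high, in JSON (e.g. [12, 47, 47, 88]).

[5,5,5,6,6,7,7,7,7,7,8,8,8,9,9,10,10,11,12,14,14,15,20,26]

Scan for sites:
  AzqII (CGTGT, off=2): starts [8, 78, 110, 117, 132, 194, 216] → cuts [10, 80, 112, 119, 134, 196, 218]
  HnxIX (CAGTGGA, off=2): starts [15, 24, 93, 100, 125, 138, 205, 221, 229] → cuts [17, 26, 95, 102, 127, 140, 207, 223, 231]
  IvoV (TCTC, off=1): starts [44, 86, 201] → cuts [45, 87, 202]
  RvuII (CGGACT, off=0): starts [31, 54, 160, 172, 182] → cuts [31, 54, 160, 172, 182]

All cut coordinates (distinct, sorted): [10, 17, 26, 31, 45, 54, 80, 87, 95, 102, 112, 119, 127, 134, 140, 160, 172, 182, 196, 202, 207, 218, 223, 231]

Fragments:
  10→17: 7 bp
  17→26: 9 bp
  26→31: 5 bp
  31→45: 14 bp
  45→54: 9 bp
  54→80: 26 bp
  80→87: 7 bp
  87→95: 8 bp
  95→102: 7 bp
  102→112: 10 bp
  112→119: 7 bp
  119→127: 8 bp
  127→134: 7 bp
  134→140: 6 bp
  140→160: 20 bp
  160→172: 12 bp
  172→182: 10 bp
  182→196: 14 bp
  196→202: 6 bp
  202→207: 5 bp
  207→218: 11 bp
  218→223: 5 bp
  223→231: 8 bp
  231→10 (wrap): 236-231+10 = 15 bp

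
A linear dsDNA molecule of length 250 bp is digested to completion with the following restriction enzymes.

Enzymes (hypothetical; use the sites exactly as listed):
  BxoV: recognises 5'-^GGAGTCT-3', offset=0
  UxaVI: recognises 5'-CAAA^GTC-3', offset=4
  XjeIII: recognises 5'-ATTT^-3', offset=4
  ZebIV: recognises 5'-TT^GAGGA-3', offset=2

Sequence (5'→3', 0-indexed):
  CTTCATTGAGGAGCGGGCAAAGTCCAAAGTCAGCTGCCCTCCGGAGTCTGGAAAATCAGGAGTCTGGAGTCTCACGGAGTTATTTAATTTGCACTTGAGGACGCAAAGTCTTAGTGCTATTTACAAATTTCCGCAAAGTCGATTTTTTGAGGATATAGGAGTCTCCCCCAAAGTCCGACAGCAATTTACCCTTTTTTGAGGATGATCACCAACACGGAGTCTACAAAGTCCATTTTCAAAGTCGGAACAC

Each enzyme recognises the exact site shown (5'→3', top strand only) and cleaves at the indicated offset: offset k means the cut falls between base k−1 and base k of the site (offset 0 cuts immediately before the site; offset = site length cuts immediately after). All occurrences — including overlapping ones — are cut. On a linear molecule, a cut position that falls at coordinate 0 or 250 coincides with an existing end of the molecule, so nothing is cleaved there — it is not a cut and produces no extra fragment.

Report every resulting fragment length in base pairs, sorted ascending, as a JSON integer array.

[3,5,5,6,7,7,7,7,8,8,8,9,10,10,11,12,14,14,15,15,15,16,18,20]

Site scan:
  BxoV (GGAGTCT, off=0): starts [42, 58, 65, 157, 215] → cuts [42, 58, 65, 157, 215]
  UxaVI (CAAAGTC, off=4): starts [17, 24, 103, 133, 168, 223, 236] → cuts [21, 28, 107, 137, 172, 227, 240]
  XjeIII (ATTT, off=4): starts [81, 86, 118, 126, 141, 183, 231] → cuts [85, 90, 122, 130, 145, 187, 235]
  ZebIV (TTGAGGA, off=2): starts [5, 94, 146, 195] → cuts [7, 96, 148, 197]

Pooled cuts: [7, 21, 28, 42, 58, 65, 85, 90, 96, 107, 122, 130, 137, 145, 148, 157, 172, 187, 197, 215, 227, 235, 240]

Fragments:
  [0,7): 7 bp
  [7,21): 14 bp
  [21,28): 7 bp
  [28,42): 14 bp
  [42,58): 16 bp
  [58,65): 7 bp
  [65,85): 20 bp
  [85,90): 5 bp
  [90,96): 6 bp
  [96,107): 11 bp
  [107,122): 15 bp
  [122,130): 8 bp
  [130,137): 7 bp
  [137,145): 8 bp
  [145,148): 3 bp
  [148,157): 9 bp
  [157,172): 15 bp
  [172,187): 15 bp
  [187,197): 10 bp
  [197,215): 18 bp
  [215,227): 12 bp
  [227,235): 8 bp
  [235,240): 5 bp
  [240,250): 10 bp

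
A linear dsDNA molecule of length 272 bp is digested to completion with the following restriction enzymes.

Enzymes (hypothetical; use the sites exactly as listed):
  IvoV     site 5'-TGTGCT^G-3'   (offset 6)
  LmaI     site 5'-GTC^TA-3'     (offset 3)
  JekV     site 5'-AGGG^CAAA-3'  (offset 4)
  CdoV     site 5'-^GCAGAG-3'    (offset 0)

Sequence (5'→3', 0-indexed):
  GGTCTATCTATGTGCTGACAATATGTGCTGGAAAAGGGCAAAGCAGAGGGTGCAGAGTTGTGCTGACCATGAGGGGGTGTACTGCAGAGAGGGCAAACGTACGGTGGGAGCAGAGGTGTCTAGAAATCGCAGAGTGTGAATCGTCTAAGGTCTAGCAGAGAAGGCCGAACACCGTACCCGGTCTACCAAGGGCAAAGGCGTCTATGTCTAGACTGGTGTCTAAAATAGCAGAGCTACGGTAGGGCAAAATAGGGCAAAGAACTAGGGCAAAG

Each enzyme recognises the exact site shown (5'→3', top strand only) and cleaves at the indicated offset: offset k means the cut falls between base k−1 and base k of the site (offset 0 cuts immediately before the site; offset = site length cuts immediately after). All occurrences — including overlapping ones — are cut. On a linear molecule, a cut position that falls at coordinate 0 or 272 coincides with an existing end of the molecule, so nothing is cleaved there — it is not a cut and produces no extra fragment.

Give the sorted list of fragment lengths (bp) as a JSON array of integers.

[2,4,4,5,6,7,7,8,9,9,9,10,10,10,11,12,12,13,13,13,16,17,17,19,29]

Per-enzyme occurrences:
  IvoV TGTGCTG/6: at [10, 23, 58] ⇒ [16, 29, 64]
  LmaI GTCTA/3: at [1, 117, 142, 149, 180, 199, 205, 217] ⇒ [4, 120, 145, 152, 183, 202, 208, 220]
  JekV AGGGCAAA/4: at [34, 89, 188, 240, 250, 263] ⇒ [38, 93, 192, 244, 254, 267]
  CdoV GCAGAG/0: at [42, 51, 83, 109, 128, 154, 227] ⇒ [42, 51, 83, 109, 128, 154, 227]

All cut coordinates (distinct, sorted): [4, 16, 29, 38, 42, 51, 64, 83, 93, 109, 120, 128, 145, 152, 154, 183, 192, 202, 208, 220, 227, 244, 254, 267]

Fragments:
  [0,4): 4 bp
  [4,16): 12 bp
  [16,29): 13 bp
  [29,38): 9 bp
  [38,42): 4 bp
  [42,51): 9 bp
  [51,64): 13 bp
  [64,83): 19 bp
  [83,93): 10 bp
  [93,109): 16 bp
  [109,120): 11 bp
  [120,128): 8 bp
  [128,145): 17 bp
  [145,152): 7 bp
  [152,154): 2 bp
  [154,183): 29 bp
  [183,192): 9 bp
  [192,202): 10 bp
  [202,208): 6 bp
  [208,220): 12 bp
  [220,227): 7 bp
  [227,244): 17 bp
  [244,254): 10 bp
  [254,267): 13 bp
  [267,272): 5 bp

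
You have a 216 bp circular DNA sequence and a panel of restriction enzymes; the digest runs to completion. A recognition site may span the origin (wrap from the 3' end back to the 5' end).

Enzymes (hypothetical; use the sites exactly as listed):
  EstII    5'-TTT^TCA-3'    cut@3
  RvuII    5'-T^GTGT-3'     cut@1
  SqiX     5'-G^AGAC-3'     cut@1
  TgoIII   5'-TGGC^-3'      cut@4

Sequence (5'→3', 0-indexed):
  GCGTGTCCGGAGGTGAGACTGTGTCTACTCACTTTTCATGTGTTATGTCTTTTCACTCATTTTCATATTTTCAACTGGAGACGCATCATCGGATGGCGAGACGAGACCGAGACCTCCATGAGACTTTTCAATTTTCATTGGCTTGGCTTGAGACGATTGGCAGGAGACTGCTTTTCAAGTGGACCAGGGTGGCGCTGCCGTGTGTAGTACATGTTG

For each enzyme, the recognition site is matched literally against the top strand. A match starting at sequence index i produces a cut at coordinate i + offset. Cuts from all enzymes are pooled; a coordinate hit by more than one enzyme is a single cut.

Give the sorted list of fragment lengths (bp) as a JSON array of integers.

Scan for sites:
  EstII TTTTCA/3: at [32, 49, 59, 67, 124, 131, 171] ⇒ [35, 52, 62, 70, 127, 134, 174]
  RvuII TGTGT/1: at [19, 38, 200] ⇒ [20, 39, 201]
  SqiX GAGAC/1: at [14, 77, 97, 102, 108, 119, 149, 163] ⇒ [15, 78, 98, 103, 109, 120, 150, 164]
  TgoIII TGGC/4: at [93, 138, 143, 157, 189, 214] ⇒ [2, 97, 142, 147, 161, 193]

All cut coordinates (distinct, sorted): [2, 15, 20, 35, 39, 52, 62, 70, 78, 97, 98, 103, 109, 120, 127, 134, 142, 147, 150, 161, 164, 174, 193, 201]

Fragment lengths:
  2→15: 13 bp
  15→20: 5 bp
  20→35: 15 bp
  35→39: 4 bp
  39→52: 13 bp
  52→62: 10 bp
  62→70: 8 bp
  70→78: 8 bp
  78→97: 19 bp
  97→98: 1 bp
  98→103: 5 bp
  103→109: 6 bp
  109→120: 11 bp
  120→127: 7 bp
  127→134: 7 bp
  134→142: 8 bp
  142→147: 5 bp
  147→150: 3 bp
  150→161: 11 bp
  161→164: 3 bp
  164→174: 10 bp
  174→193: 19 bp
  193→201: 8 bp
  201→2 (wrap): 216-201+2 = 17 bp

[1,3,3,4,5,5,5,6,7,7,8,8,8,8,10,10,11,11,13,13,15,17,19,19]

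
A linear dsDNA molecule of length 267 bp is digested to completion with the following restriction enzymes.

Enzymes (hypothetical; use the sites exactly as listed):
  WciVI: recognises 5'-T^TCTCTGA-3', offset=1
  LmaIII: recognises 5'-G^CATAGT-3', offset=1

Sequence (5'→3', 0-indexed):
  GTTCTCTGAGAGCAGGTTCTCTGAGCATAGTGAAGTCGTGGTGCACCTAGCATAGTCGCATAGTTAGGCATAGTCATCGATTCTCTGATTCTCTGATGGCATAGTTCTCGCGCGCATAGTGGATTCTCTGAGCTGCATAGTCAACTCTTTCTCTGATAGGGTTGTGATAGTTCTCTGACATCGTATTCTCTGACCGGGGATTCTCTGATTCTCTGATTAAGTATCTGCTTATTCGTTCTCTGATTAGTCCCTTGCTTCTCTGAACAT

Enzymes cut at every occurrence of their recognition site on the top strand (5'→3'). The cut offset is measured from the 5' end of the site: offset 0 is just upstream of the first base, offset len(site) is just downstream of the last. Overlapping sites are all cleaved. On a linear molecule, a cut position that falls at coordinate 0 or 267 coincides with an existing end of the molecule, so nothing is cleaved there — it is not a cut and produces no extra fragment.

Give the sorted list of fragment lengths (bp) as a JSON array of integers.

[2,8,8,8,8,10,10,10,11,11,13,14,15,15,15,15,20,22,25,27]

Per-enzyme occurrences:
  WciVI (TTCTCTGA, off=1): starts [1, 16, 80, 88, 123, 148, 170, 185, 200, 208, 235, 255] → cuts [2, 17, 81, 89, 124, 149, 171, 186, 201, 209, 236, 256]
  LmaIII (GCATAGT, off=1): starts [24, 49, 57, 67, 98, 113, 134] → cuts [25, 50, 58, 68, 99, 114, 135]

All cut coordinates (distinct, sorted): [2, 17, 25, 50, 58, 68, 81, 89, 99, 114, 124, 135, 149, 171, 186, 201, 209, 236, 256]

Fragments:
  [0,2): 2 bp
  [2,17): 15 bp
  [17,25): 8 bp
  [25,50): 25 bp
  [50,58): 8 bp
  [58,68): 10 bp
  [68,81): 13 bp
  [81,89): 8 bp
  [89,99): 10 bp
  [99,114): 15 bp
  [114,124): 10 bp
  [124,135): 11 bp
  [135,149): 14 bp
  [149,171): 22 bp
  [171,186): 15 bp
  [186,201): 15 bp
  [201,209): 8 bp
  [209,236): 27 bp
  [236,256): 20 bp
  [256,267): 11 bp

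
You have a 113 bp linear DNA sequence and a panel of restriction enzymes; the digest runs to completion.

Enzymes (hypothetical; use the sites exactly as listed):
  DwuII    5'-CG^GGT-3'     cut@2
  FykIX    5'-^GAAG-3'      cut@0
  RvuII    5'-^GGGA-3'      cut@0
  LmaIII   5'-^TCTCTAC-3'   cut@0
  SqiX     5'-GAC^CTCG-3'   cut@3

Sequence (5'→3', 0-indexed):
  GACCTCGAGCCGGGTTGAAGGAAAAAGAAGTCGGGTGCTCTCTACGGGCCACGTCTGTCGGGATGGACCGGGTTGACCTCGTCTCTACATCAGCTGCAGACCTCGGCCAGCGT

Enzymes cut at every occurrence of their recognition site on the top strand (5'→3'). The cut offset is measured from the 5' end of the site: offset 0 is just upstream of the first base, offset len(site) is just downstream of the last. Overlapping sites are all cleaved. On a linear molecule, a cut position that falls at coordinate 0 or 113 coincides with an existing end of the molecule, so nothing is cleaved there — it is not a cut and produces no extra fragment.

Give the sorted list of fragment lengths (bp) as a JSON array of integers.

Per-enzyme occurrences:
  DwuII CGGGT/2: at [10, 31, 68] ⇒ [12, 33, 70]
  FykIX GAAG/0: at [16, 26] ⇒ [16, 26]
  RvuII GGGA/0: at [59] ⇒ [59]
  LmaIII TCTCTAC/0: at [38, 81] ⇒ [38, 81]
  SqiX GACCTCG/3: at [0, 74, 98] ⇒ [3, 77, 101]

Pooled cuts: [3, 12, 16, 26, 33, 38, 59, 70, 77, 81, 101]

Fragments:
  [0,3): 3 bp
  [3,12): 9 bp
  [12,16): 4 bp
  [16,26): 10 bp
  [26,33): 7 bp
  [33,38): 5 bp
  [38,59): 21 bp
  [59,70): 11 bp
  [70,77): 7 bp
  [77,81): 4 bp
  [81,101): 20 bp
  [101,113): 12 bp

[3,4,4,5,7,7,9,10,11,12,20,21]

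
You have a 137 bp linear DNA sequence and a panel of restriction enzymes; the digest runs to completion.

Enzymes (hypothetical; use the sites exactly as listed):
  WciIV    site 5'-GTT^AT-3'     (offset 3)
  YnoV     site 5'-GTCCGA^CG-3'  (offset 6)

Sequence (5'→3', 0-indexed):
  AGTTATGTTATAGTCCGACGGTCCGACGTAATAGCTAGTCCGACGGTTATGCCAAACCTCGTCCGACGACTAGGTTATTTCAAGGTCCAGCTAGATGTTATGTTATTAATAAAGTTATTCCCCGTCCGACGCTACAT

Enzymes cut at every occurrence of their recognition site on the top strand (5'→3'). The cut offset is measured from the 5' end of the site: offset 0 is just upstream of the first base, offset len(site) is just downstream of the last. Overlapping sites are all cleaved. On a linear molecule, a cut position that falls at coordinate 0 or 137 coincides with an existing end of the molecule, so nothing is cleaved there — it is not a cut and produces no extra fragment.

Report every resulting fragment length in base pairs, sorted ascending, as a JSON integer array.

Per-enzyme occurrences:
  WciIV GTTAT/3: at [1, 6, 45, 73, 96, 101, 113] ⇒ [4, 9, 48, 76, 99, 104, 116]
  YnoV GTCCGACG/6: at [12, 20, 37, 60, 123] ⇒ [18, 26, 43, 66, 129]

Pooled cuts: [4, 9, 18, 26, 43, 48, 66, 76, 99, 104, 116, 129]

Fragments:
  [0,4): 4 bp
  [4,9): 5 bp
  [9,18): 9 bp
  [18,26): 8 bp
  [26,43): 17 bp
  [43,48): 5 bp
  [48,66): 18 bp
  [66,76): 10 bp
  [76,99): 23 bp
  [99,104): 5 bp
  [104,116): 12 bp
  [116,129): 13 bp
  [129,137): 8 bp

[4,5,5,5,8,8,9,10,12,13,17,18,23]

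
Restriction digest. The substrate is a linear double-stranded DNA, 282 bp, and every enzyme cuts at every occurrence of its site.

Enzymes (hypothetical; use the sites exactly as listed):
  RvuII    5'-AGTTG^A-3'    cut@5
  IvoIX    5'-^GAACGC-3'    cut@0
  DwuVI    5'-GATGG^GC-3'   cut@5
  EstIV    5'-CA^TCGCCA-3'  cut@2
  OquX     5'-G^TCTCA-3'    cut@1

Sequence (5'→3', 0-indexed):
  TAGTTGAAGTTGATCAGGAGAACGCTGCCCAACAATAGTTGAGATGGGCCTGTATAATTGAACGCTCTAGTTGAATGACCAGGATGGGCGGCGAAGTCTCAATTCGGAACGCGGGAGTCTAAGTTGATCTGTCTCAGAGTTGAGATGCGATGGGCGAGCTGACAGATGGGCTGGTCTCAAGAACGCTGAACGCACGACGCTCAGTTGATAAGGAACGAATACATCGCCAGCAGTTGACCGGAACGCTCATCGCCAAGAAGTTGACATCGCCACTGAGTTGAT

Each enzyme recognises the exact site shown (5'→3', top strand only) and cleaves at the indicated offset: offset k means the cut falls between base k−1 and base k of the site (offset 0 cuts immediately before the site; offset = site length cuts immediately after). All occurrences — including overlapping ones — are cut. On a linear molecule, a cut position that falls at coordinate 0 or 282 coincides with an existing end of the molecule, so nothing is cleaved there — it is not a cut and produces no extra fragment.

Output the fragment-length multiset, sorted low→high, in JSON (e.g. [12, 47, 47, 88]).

Scan for sites:
  RvuII AGTTGA/5: at [1, 7, 36, 68, 121, 137, 202, 231, 258, 275] ⇒ [6, 12, 41, 73, 126, 142, 207, 236, 263, 280]
  IvoIX GAACGC/0: at [19, 59, 106, 180, 187, 240] ⇒ [19, 59, 106, 180, 187, 240]
  DwuVI GATGGGC/5: at [42, 82, 148, 164] ⇒ [47, 87, 153, 169]
  EstIV CATCGCCA/2: at [221, 247, 264] ⇒ [223, 249, 266]
  OquX GTCTCA/1: at [95, 130, 173] ⇒ [96, 131, 174]

All cut coordinates (distinct, sorted): [6, 12, 19, 41, 47, 59, 73, 87, 96, 106, 126, 131, 142, 153, 169, 174, 180, 187, 207, 223, 236, 240, 249, 263, 266, 280]

Fragment lengths:
  [0,6): 6 bp
  [6,12): 6 bp
  [12,19): 7 bp
  [19,41): 22 bp
  [41,47): 6 bp
  [47,59): 12 bp
  [59,73): 14 bp
  [73,87): 14 bp
  [87,96): 9 bp
  [96,106): 10 bp
  [106,126): 20 bp
  [126,131): 5 bp
  [131,142): 11 bp
  [142,153): 11 bp
  [153,169): 16 bp
  [169,174): 5 bp
  [174,180): 6 bp
  [180,187): 7 bp
  [187,207): 20 bp
  [207,223): 16 bp
  [223,236): 13 bp
  [236,240): 4 bp
  [240,249): 9 bp
  [249,263): 14 bp
  [263,266): 3 bp
  [266,280): 14 bp
  [280,282): 2 bp

[2,3,4,5,5,6,6,6,6,7,7,9,9,10,11,11,12,13,14,14,14,14,16,16,20,20,22]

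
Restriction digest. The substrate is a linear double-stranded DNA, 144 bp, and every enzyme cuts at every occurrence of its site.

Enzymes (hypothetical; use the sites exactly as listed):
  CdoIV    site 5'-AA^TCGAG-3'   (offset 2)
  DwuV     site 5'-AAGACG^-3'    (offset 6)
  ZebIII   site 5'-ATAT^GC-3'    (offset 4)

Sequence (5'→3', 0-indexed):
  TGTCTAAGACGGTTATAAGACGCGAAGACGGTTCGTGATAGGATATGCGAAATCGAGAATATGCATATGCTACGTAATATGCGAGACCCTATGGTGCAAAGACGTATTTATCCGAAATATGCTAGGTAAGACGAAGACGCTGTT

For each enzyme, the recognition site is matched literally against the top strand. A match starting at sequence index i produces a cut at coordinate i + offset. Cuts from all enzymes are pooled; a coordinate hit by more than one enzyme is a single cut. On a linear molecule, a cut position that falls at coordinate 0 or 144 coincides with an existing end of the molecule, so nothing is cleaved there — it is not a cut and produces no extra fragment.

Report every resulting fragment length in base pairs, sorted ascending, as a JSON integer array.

Site scan:
  CdoIV AATCGAG/2: at [50] ⇒ [52]
  DwuV AAGACG/6: at [5, 16, 24, 98, 127, 133] ⇒ [11, 22, 30, 104, 133, 139]
  ZebIII ATATGC/4: at [42, 58, 64, 76, 116] ⇒ [46, 62, 68, 80, 120]

Pooled cuts: [11, 22, 30, 46, 52, 62, 68, 80, 104, 120, 133, 139]

Fragments:
  [0,11): 11 bp
  [11,22): 11 bp
  [22,30): 8 bp
  [30,46): 16 bp
  [46,52): 6 bp
  [52,62): 10 bp
  [62,68): 6 bp
  [68,80): 12 bp
  [80,104): 24 bp
  [104,120): 16 bp
  [120,133): 13 bp
  [133,139): 6 bp
  [139,144): 5 bp

[5,6,6,6,8,10,11,11,12,13,16,16,24]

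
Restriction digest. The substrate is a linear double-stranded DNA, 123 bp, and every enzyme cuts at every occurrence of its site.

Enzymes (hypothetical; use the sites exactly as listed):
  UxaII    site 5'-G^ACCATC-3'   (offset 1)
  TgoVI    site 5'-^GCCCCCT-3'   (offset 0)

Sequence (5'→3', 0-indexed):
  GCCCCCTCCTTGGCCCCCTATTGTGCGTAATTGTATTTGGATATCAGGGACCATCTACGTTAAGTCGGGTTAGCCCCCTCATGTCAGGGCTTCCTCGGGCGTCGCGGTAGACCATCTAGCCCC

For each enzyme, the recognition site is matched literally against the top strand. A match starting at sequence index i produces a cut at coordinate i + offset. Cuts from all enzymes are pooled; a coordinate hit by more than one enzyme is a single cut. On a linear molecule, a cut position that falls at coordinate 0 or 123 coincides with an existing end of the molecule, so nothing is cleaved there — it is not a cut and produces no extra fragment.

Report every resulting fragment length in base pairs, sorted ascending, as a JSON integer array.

[12,13,23,37,38]

Site scan:
  UxaII (GACCATC, off=1): starts [48, 109] → cuts [49, 110]
  TgoVI (GCCCCCT, off=0): starts [0, 12, 72] → cuts [12, 72] (position 0 is a terminus of the linear molecule — no cut)

Pooled cuts: [12, 49, 72, 110]

Fragments:
  [0,12): 12 bp
  [12,49): 37 bp
  [49,72): 23 bp
  [72,110): 38 bp
  [110,123): 13 bp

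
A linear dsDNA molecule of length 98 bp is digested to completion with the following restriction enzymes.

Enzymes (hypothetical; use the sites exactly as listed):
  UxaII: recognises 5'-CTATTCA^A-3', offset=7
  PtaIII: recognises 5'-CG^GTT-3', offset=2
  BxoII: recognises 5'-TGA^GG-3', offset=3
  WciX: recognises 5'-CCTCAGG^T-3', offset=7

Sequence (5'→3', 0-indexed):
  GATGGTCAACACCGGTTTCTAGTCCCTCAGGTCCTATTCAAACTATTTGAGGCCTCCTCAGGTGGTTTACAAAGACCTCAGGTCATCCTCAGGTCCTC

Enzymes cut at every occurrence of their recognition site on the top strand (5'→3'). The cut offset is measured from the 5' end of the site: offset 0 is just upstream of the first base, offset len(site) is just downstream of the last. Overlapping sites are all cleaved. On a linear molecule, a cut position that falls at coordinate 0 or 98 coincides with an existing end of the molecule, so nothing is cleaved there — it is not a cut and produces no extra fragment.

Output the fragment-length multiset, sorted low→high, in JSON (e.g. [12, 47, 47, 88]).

[5,9,10,11,12,14,17,20]

Site scan:
  UxaII (CTATTCAA, off=7): starts [33] → cuts [40]
  PtaIII (CGGTT, off=2): starts [12] → cuts [14]
  BxoII (TGAGG, off=3): starts [47] → cuts [50]
  WciX (CCTCAGGT, off=7): starts [24, 55, 75, 86] → cuts [31, 62, 82, 93]

Pooled cuts: [14, 31, 40, 50, 62, 82, 93]

Fragments:
  [0,14): 14 bp
  [14,31): 17 bp
  [31,40): 9 bp
  [40,50): 10 bp
  [50,62): 12 bp
  [62,82): 20 bp
  [82,93): 11 bp
  [93,98): 5 bp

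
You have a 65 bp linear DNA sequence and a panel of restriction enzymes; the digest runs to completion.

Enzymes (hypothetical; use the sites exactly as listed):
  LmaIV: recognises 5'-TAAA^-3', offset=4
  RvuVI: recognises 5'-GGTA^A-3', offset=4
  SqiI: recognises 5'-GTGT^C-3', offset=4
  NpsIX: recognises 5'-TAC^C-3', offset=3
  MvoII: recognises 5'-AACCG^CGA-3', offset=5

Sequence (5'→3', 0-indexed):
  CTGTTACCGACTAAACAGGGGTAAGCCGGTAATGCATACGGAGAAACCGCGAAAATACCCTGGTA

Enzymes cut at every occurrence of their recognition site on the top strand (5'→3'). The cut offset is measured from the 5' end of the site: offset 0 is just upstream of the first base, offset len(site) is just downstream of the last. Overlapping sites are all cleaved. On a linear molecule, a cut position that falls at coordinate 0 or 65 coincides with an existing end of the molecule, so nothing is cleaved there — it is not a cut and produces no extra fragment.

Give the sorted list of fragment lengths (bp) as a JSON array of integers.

Scan for sites:
  LmaIV (TAAA, off=4): starts [11] → cuts [15]
  RvuVI (GGTAA, off=4): starts [19, 27] → cuts [23, 31]
  SqiI (GTGTC, off=4): no sites
  NpsIX (TACC, off=3): starts [4, 55] → cuts [7, 58]
  MvoII (AACCGCGA, off=5): starts [44] → cuts [49]

Pooled cuts: [7, 15, 23, 31, 49, 58]

Fragment lengths:
  [0,7): 7 bp
  [7,15): 8 bp
  [15,23): 8 bp
  [23,31): 8 bp
  [31,49): 18 bp
  [49,58): 9 bp
  [58,65): 7 bp

[7,7,8,8,8,9,18]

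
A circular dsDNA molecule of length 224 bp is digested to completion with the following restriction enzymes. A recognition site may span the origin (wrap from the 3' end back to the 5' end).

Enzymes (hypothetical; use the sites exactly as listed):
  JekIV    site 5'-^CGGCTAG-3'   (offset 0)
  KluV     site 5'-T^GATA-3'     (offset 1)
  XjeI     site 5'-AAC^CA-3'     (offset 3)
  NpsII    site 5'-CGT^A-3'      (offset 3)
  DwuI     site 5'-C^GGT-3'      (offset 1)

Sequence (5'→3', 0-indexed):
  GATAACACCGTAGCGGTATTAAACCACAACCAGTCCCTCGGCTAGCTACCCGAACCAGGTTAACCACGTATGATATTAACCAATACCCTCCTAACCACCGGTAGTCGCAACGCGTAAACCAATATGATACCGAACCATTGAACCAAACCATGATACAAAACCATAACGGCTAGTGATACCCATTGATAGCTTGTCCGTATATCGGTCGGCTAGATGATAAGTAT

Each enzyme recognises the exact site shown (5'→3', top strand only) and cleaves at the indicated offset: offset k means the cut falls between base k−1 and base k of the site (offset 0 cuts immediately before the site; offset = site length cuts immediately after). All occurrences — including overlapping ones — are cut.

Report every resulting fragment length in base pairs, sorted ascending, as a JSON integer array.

Scan for sites:
  JekIV (CGGCTAG, off=0): starts [38, 166, 206] → cuts [38, 166, 206]
  KluV (TGATA, off=1): starts [70, 124, 150, 173, 183, 214, 223] → cuts [0, 71, 125, 151, 174, 184, 215]
  XjeI (AACCA, off=3): starts [21, 27, 52, 61, 77, 92, 116, 132, 140, 145, 158] → cuts [24, 30, 55, 64, 80, 95, 119, 135, 143, 148, 161]
  NpsII (CGTA, off=3): starts [8, 66, 112, 195] → cuts [11, 69, 115, 198]
  DwuI (CGGT, off=1): starts [13, 98, 202] → cuts [14, 99, 203]

Pooled cuts: [0, 11, 14, 24, 30, 38, 55, 64, 69, 71, 80, 95, 99, 115, 119, 125, 135, 143, 148, 151, 161, 166, 174, 184, 198, 203, 206, 215]

Fragments:
  0→11: 11 bp
  11→14: 3 bp
  14→24: 10 bp
  24→30: 6 bp
  30→38: 8 bp
  38→55: 17 bp
  55→64: 9 bp
  64→69: 5 bp
  69→71: 2 bp
  71→80: 9 bp
  80→95: 15 bp
  95→99: 4 bp
  99→115: 16 bp
  115→119: 4 bp
  119→125: 6 bp
  125→135: 10 bp
  135→143: 8 bp
  143→148: 5 bp
  148→151: 3 bp
  151→161: 10 bp
  161→166: 5 bp
  166→174: 8 bp
  174→184: 10 bp
  184→198: 14 bp
  198→203: 5 bp
  203→206: 3 bp
  206→215: 9 bp
  215→0 (wrap): 224-215+0 = 9 bp

[2,3,3,3,4,4,5,5,5,5,6,6,8,8,8,9,9,9,9,10,10,10,10,11,14,15,16,17]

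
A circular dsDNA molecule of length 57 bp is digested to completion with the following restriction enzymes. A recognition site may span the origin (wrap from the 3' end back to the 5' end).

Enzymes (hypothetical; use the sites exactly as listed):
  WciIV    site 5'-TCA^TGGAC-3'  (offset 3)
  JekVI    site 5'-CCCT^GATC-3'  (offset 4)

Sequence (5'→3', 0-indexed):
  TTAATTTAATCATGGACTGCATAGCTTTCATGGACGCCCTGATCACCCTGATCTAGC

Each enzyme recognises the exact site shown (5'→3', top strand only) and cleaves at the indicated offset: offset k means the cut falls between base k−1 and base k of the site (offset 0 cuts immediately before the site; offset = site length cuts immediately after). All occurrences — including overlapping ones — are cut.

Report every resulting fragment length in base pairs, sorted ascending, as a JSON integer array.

[9,10,18,20]

Per-enzyme occurrences:
  WciIV TCATGGAC/3: at [9, 27] ⇒ [12, 30]
  JekVI CCCTGATC/4: at [36, 45] ⇒ [40, 49]

Pooled cuts: [12, 30, 40, 49]

Fragment lengths:
  12→30: 18 bp
  30→40: 10 bp
  40→49: 9 bp
  49→12 (wrap): 57-49+12 = 20 bp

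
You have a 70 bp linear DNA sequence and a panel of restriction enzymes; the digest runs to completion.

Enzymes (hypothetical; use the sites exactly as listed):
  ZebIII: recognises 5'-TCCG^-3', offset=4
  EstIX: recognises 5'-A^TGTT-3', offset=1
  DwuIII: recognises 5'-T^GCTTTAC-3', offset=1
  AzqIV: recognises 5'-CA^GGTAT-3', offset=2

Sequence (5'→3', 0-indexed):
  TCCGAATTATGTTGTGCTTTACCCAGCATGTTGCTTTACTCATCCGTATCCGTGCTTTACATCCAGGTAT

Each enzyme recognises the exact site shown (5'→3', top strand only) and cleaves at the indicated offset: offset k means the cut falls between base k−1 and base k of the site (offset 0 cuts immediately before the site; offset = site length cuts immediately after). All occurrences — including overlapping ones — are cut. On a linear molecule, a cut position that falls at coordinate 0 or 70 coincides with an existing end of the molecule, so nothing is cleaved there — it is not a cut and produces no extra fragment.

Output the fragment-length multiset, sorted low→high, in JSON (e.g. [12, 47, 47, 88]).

Per-enzyme occurrences:
  ZebIII (TCCG, off=4): starts [0, 42, 48] → cuts [4, 46, 52]
  EstIX (ATGTT, off=1): starts [8, 27] → cuts [9, 28]
  DwuIII (TGCTTTAC, off=1): starts [14, 31, 52] → cuts [15, 32, 53]
  AzqIV (CAGGTAT, off=2): starts [63] → cuts [65]

All cut coordinates (distinct, sorted): [4, 9, 15, 28, 32, 46, 52, 53, 65]

Fragments:
  [0,4): 4 bp
  [4,9): 5 bp
  [9,15): 6 bp
  [15,28): 13 bp
  [28,32): 4 bp
  [32,46): 14 bp
  [46,52): 6 bp
  [52,53): 1 bp
  [53,65): 12 bp
  [65,70): 5 bp

[1,4,4,5,5,6,6,12,13,14]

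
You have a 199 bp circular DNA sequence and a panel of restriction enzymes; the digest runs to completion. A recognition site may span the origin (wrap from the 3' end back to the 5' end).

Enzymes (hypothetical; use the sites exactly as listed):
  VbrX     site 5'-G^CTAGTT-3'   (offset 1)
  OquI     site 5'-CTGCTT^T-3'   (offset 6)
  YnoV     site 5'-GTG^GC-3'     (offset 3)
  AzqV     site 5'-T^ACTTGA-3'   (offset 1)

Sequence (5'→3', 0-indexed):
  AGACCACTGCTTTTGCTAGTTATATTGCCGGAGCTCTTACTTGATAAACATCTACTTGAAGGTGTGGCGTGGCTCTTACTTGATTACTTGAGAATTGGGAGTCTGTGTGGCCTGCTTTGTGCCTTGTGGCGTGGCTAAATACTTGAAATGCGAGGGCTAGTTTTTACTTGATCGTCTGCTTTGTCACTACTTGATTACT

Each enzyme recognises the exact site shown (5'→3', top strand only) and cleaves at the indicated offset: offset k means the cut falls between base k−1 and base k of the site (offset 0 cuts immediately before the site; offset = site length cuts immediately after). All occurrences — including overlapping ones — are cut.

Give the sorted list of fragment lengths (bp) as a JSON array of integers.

[3,5,5,6,7,7,8,8,9,11,13,15,16,16,23,23,24]

Site scan:
  VbrX GCTAGTT/1: at [14, 155] ⇒ [15, 156]
  OquI CTGCTTT/6: at [6, 111, 175] ⇒ [12, 117, 181]
  YnoV GTGGC/3: at [63, 68, 106, 125, 130] ⇒ [66, 71, 109, 128, 133]
  AzqV TACTTGA/1: at [37, 52, 76, 84, 139, 164, 187] ⇒ [38, 53, 77, 85, 140, 165, 188]

All cut coordinates (distinct, sorted): [12, 15, 38, 53, 66, 71, 77, 85, 109, 117, 128, 133, 140, 156, 165, 181, 188]

Fragments:
  12→15: 3 bp
  15→38: 23 bp
  38→53: 15 bp
  53→66: 13 bp
  66→71: 5 bp
  71→77: 6 bp
  77→85: 8 bp
  85→109: 24 bp
  109→117: 8 bp
  117→128: 11 bp
  128→133: 5 bp
  133→140: 7 bp
  140→156: 16 bp
  156→165: 9 bp
  165→181: 16 bp
  181→188: 7 bp
  188→12 (wrap): 199-188+12 = 23 bp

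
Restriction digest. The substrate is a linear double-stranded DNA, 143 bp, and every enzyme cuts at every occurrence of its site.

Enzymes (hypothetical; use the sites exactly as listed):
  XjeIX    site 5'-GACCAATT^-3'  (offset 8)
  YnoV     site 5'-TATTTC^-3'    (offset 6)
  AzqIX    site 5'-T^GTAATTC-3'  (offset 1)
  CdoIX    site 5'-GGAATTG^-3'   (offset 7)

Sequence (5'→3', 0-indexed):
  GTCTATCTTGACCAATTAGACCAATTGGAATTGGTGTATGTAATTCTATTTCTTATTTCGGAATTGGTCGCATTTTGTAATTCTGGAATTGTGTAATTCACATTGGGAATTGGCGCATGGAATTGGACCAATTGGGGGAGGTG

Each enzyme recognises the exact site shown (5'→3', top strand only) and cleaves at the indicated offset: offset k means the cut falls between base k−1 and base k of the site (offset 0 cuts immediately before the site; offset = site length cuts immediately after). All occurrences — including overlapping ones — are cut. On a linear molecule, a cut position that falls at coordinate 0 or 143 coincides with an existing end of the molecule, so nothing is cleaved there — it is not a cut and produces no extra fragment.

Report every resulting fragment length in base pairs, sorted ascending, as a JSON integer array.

Scan for sites:
  XjeIX GACCAATT/8: at [9, 18, 125] ⇒ [17, 26, 133]
  YnoV TATTTC/6: at [46, 53] ⇒ [52, 59]
  AzqIX TGTAATTC/1: at [38, 75, 91] ⇒ [39, 76, 92]
  CdoIX GGAATTG/7: at [26, 59, 84, 105, 118] ⇒ [33, 66, 91, 112, 125]

All cut coordinates (distinct, sorted): [17, 26, 33, 39, 52, 59, 66, 76, 91, 92, 112, 125, 133]

Fragment lengths:
  [0,17): 17 bp
  [17,26): 9 bp
  [26,33): 7 bp
  [33,39): 6 bp
  [39,52): 13 bp
  [52,59): 7 bp
  [59,66): 7 bp
  [66,76): 10 bp
  [76,91): 15 bp
  [91,92): 1 bp
  [92,112): 20 bp
  [112,125): 13 bp
  [125,133): 8 bp
  [133,143): 10 bp

[1,6,7,7,7,8,9,10,10,13,13,15,17,20]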